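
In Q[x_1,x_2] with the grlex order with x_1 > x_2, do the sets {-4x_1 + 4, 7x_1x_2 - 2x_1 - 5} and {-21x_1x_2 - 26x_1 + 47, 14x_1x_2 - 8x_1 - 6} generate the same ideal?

For a fixed monomial order, each ideal has a unique reduced Gröbner basis; comparing bases decides equality.
Buchberger on the first generating set:
f_1 = -4x_1 + 4, LT = x_1.
f_2 = 7x_1x_2 - 2x_1 - 5, LT = x_1x_2.

S(f_1,f_2): lcm = x_1x_2. S = \tfrac{2}{7}x_1 - x_2 + \tfrac{5}{7}.
  leading term x_1: subtract (-\tfrac{1}{14})·f_1 from \tfrac{2}{7}x_1 - x_2 + \tfrac{5}{7} → -x_2 + 1
  leading term x_2: no divisor's leading term divides it; move -x_2 to the remainder.
  leading term 1: no divisor's leading term divides it; move 1 to the remainder.
  remainder -x_2 + 1 ≠ 0; add g_3 = -x_2 + 1 to the basis.

The other S-polynomials (S(f_1,g_3), S(f_2,g_3)) all reduce to 0 modulo the current basis, so we have a Gröbner basis.
Inter-reduce: drop elements whose leading term is divisible by another's, tail-reduce, and make monic.
Reduced Gröbner basis: {x_1 - 1, x_2 - 1}.

Buchberger on the second generating set:
h_1 = -21x_1x_2 - 26x_1 + 47, LT = x_1x_2.
h_2 = 14x_1x_2 - 8x_1 - 6, LT = x_1x_2.

S(h_1,h_2): lcm = x_1x_2. S = \tfrac{38}{21}x_1 - \tfrac{38}{21}.
  leading term x_1: no divisor's leading term divides it; move \tfrac{38}{21}x_1 to the remainder.
  leading term 1: no divisor's leading term divides it; move -\tfrac{38}{21} to the remainder.
  remainder \tfrac{38}{21}x_1 - \tfrac{38}{21} ≠ 0; add k_3 = \tfrac{38}{21}x_1 - \tfrac{38}{21} to the basis.

S(h_1,k_3): lcm = x_1x_2. S = \tfrac{26}{21}x_1 + x_2 - \tfrac{47}{21}.
  leading term x_1: subtract (\tfrac{13}{19})·k_3 from \tfrac{26}{21}x_1 + x_2 - \tfrac{47}{21} → x_2 - 1
  leading term x_2: no divisor's leading term divides it; move x_2 to the remainder.
  leading term 1: no divisor's leading term divides it; move -1 to the remainder.
  remainder x_2 - 1 ≠ 0; add k_4 = x_2 - 1 to the basis.

The other S-polynomials (S(h_2,k_3), S(h_1,k_4), S(h_2,k_4), S(k_3,k_4)) all reduce to 0 modulo the current basis, so we have a Gröbner basis.
Inter-reduce: drop elements whose leading term is divisible by another's, tail-reduce, and make monic.
Reduced Gröbner basis: {x_1 - 1, x_2 - 1}.

Same reduced basis, so the two generating sets span the same ideal.

Yes, the ideals are equal.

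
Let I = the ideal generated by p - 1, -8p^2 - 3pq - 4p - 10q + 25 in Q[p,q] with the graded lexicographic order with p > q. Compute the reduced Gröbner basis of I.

The reduced Gröbner basis is the canonical form of the ideal for this ordering.

f_1 = p - 1, LT = p.
f_2 = -8p^2 - 3pq - 4p - 10q + 25, LT = p^2.

S(f_1,f_2): lcm = p^2. S = -3/8pq - 3/2p - 5/4q + 25/8.
  leading term pq: subtract (-3/8q)·f_1 from -3/8pq - 3/2p - 5/4q + 25/8 → -3/2p - 13/8q + 25/8
  leading term p: subtract (-3/2)·f_1 from -3/2p - 13/8q + 25/8 → -13/8q + 13/8
  leading term q: no divisor's leading term divides it; move -13/8q to the remainder.
  leading term 1: no divisor's leading term divides it; move 13/8 to the remainder.
  remainder -13/8q + 13/8 ≠ 0; add g_3 = -13/8q + 13/8 to the basis.

The other S-polynomials (S(f_1,g_3), S(f_2,g_3)) all reduce to 0 modulo the current basis, so we have a Gröbner basis.
Inter-reduce: drop elements whose leading term is divisible by another's, tail-reduce, and make monic.

G = {p - 1, q - 1}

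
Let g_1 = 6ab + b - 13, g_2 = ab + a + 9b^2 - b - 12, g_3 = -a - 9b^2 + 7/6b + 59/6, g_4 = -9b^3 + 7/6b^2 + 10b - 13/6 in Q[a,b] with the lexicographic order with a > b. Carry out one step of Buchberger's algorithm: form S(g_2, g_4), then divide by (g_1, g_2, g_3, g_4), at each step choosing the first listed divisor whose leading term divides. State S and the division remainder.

S(g_2, g_4) = 61/54ab^2 + 10/9ab - 13/54a + 9b^4 - b^3 - 12b^2; remainder on division = 0.

lcm(LM(g_2), LM(g_4)) = ab^3.
S = (lcm/LT(g_2))·g_2 − (lcm/LT(g_4))·g_4 = 61/54ab^2 + 10/9ab - 13/54a + 9b^4 - b^3 - 12b^2.
Reduce S modulo (g_1, g_2, g_3, g_4) in that order:
  leading term ab^2: subtract (61/324b)·g_1 from 61/54ab^2 + 10/9ab - 13/54a + 9b^4 - b^3 - 12b^2 → 10/9ab - 13/54a + 9b^4 - b^3 - 3949/324b^2 + 793/324b
  leading term ab: subtract (5/27)·g_1 from 10/9ab - 13/54a + 9b^4 - b^3 - 3949/324b^2 + 793/324b → -13/54a + 9b^4 - b^3 - 3949/324b^2 + 733/324b + 65/27
  leading term a: subtract (13/54)·g_3 from -13/54a + 9b^4 - b^3 - 3949/324b^2 + 733/324b + 65/27 → 9b^4 - b^3 - 3247/324b^2 + 107/54b + 13/324
  leading term b^4: subtract (-b)·g_4 from 9b^4 - b^3 - 3247/324b^2 + 107/54b + 13/324 → 1/6b^3 - 7/324b^2 - 5/27b + 13/324
  leading term b^3: subtract (-1/54)·g_4 from 1/6b^3 - 7/324b^2 - 5/27b + 13/324 → 0
The remainder is 0, so this S-polynomial contributes no new basis element.
An S-polynomial is built so that the two leading terms cancel; whether anything survives reduction is exactly the Gröbner-basis criterion.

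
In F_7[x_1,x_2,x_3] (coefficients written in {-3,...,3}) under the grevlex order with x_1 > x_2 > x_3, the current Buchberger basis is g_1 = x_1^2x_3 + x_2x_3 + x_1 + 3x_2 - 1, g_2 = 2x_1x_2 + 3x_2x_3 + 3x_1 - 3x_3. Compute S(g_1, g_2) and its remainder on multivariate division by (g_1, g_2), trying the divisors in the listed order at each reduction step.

S(g_1, g_2) = 2x_1x_2x_3^2 + 2x_1^2x_3 + x_2^2x_3 - 2x_1x_3^2 + x_1x_2 + 3x_2^2 - x_2; remainder on division = -3x_2x_3^3 + x_2^2x_3 + 2x_1x_3^2 + 3x_3^3 + 3x_2^2 - 2x_3 + 2.

lcm(LM(g_1), LM(g_2)) = x_1^2x_2x_3.
S = (lcm/LT(g_1))·g_1 − (lcm/LT(g_2))·g_2 = 2x_1x_2x_3^2 + 2x_1^2x_3 + x_2^2x_3 - 2x_1x_3^2 + x_1x_2 + 3x_2^2 - x_2.
Reduce S modulo (g_1, g_2) in that order:
  leading term x_1x_2x_3^2: subtract (x_3^2)·g_2 from 2x_1x_2x_3^2 + 2x_1^2x_3 + x_2^2x_3 - 2x_1x_3^2 + x_1x_2 + 3x_2^2 - x_2 → -3x_2x_3^3 + 2x_1^2x_3 + x_2^2x_3 + 2x_1x_3^2 + 3x_3^3 + x_1x_2 + 3x_2^2 - x_2
  leading term x_2x_3^3: no divisor's leading term divides it; move -3x_2x_3^3 to the remainder.
  leading term x_1^2x_3: subtract (2)·g_1 from 2x_1^2x_3 + x_2^2x_3 + 2x_1x_3^2 + 3x_3^3 + x_1x_2 + 3x_2^2 - x_2 → x_2^2x_3 + 2x_1x_3^2 + 3x_3^3 + x_1x_2 + 3x_2^2 - 2x_2x_3 - 2x_1 + 2
  leading term x_2^2x_3: no divisor's leading term divides it; move x_2^2x_3 to the remainder.
  leading term x_1x_3^2: no divisor's leading term divides it; move 2x_1x_3^2 to the remainder.
  leading term x_3^3: no divisor's leading term divides it; move 3x_3^3 to the remainder.
  leading term x_1x_2: subtract (-3)·g_2 from x_1x_2 + 3x_2^2 - 2x_2x_3 - 2x_1 + 2 → 3x_2^2 - 2x_3 + 2
  leading term x_2^2: no divisor's leading term divides it; move 3x_2^2 to the remainder.
  leading term x_3: no divisor's leading term divides it; move -2x_3 to the remainder.
  leading term 1: no divisor's leading term divides it; move 2 to the remainder.
The remainder -3x_2x_3^3 + x_2^2x_3 + 2x_1x_3^2 + 3x_3^3 + 3x_2^2 - 2x_3 + 2 is nonzero, so it would be added as the next basis element.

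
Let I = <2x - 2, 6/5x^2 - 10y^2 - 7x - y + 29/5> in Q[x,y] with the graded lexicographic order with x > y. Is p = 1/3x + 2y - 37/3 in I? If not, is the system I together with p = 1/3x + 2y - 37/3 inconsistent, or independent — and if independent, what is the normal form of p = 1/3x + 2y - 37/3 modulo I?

Adjoining 1/3x + 2y - 37/3 makes the ideal the whole ring: the system is inconsistent.

First compute the reduced Gröbner basis of I by Buchberger's algorithm.
f_1 = 2x - 2, LT = x.
f_2 = 6/5x^2 - 10y^2 - 7x - y + 29/5, LT = x^2.

S(f_1,f_2): lcm = x^2. S = 25/3y^2 + 29/6x + 5/6y - 29/6.
  leading term y^2: no divisor's leading term divides it; move 25/3y^2 to the remainder.
  leading term x: subtract (29/12)·f_1 from 29/6x + 5/6y - 29/6 → 5/6y
  leading term y: no divisor's leading term divides it; move 5/6y to the remainder.
  remainder 25/3y^2 + 5/6y ≠ 0; add h_3 = 25/3y^2 + 5/6y to the basis.

S(f_1,h_3): leading monomials are coprime, so the S-polynomial reduces to 0 (Buchberger's first criterion).
S(f_2,h_3): leading monomials are coprime, so the S-polynomial reduces to 0 (Buchberger's first criterion).
Every S-polynomial of the final basis reduces to 0, so we have a Gröbner basis.
Inter-reduce: drop elements whose leading term is divisible by another's, tail-reduce, and make monic.
Reduced Gröbner basis: {y^2 + 1/10y, x - 1}.
Label its elements g_1 = y^2 + 1/10y, g_2 = x - 1.

Reduce p = 1/3x + 2y - 37/3 modulo G:
  leading term x: subtract (1/3)·g_2 from 1/3x + 2y - 37/3 → 2y - 12
  leading term y: no divisor's leading term divides it; move 2y to the remainder.
  leading term 1: no divisor's leading term divides it; move -12 to the remainder.
  normal form = 2y - 12.
The normal form is nonzero, so p ∉ I. Since p minus its normal form lies in I, I + (p) = I + (r) where r = 2y - 12; decide whether this ideal is the whole ring.
Run Buchberger on G together with r (pairs among the g_i already reduce to 0 since G is a Gröbner basis):
g_1 = y^2 + 1/10y, LT = y^2.
g_2 = x - 1, LT = x.
r = 2y - 12, LT = y.

S(g_1,g_2): leading monomials are coprime, so the S-polynomial reduces to 0 (Buchberger's first criterion).
S(g_1,r): lcm = y^2. S = 61/10y.
  leading term y: subtract (61/20)·r from 61/10y → 183/5
  leading term 1: no divisor's leading term divides it; move 183/5 to the remainder.
  remainder 183/5 ≠ 0; add m_4 = 183/5 to the basis.

S(g_2,r): leading monomials are coprime, so the S-polynomial reduces to 0 (Buchberger's first criterion).
S(g_1,m_4): leading monomials are coprime, so the S-polynomial reduces to 0 (Buchberger's first criterion).
S(g_2,m_4): leading monomials are coprime, so the S-polynomial reduces to 0 (Buchberger's first criterion).
S(r,m_4): leading monomials are coprime, so the S-polynomial reduces to 0 (Buchberger's first criterion).
Every S-polynomial of the final basis reduces to 0, so we have a Gröbner basis.
Inter-reduce: drop elements whose leading term is divisible by another's, tail-reduce, and make monic.
Reduced Gröbner basis: {1}.
The reduced Gröbner basis of I + (p) is {1}: the ideal is the whole ring, so the enlarged system has no common solution — adjoining p is inconsistent.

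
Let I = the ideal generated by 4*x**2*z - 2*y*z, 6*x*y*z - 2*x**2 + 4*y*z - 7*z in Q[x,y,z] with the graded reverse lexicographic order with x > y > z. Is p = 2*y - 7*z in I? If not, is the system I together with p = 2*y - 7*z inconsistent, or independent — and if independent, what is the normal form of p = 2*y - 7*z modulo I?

First compute the reduced Gröbner basis of I by Buchberger's algorithm.
f_1 = 4*x**2*z - 2*y*z, LT = x**2*z.
f_2 = 6*x*y*z - 2*x**2 + 4*y*z - 7*z, LT = x*y*z.

S(f_1,f_2): lcm = x**2*y*z. S = 1/3*x**3 - 2/3*x*y*z - 1/2*y**2*z + 7/6*x*z.
  reduce S modulo (f_1, f_2):
  remainder 1/3*x**3 - 1/2*y**2*z - 2/9*x**2 + 7/6*x*z + 4/9*y*z - 7/9*z ≠ 0; add h_3 = 1/3*x**3 - 1/2*y**2*z - 2/9*x**2 + 7/6*x*z + 4/9*y*z - 7/9*z to the basis.

S(f_1,h_3): lcm = x**3*z. S = 3/2*y**2*z**2 + 2/3*x**2*z - 1/2*x*y*z - 7/2*x*z**2 - 4/3*y*z**2 + 7/3*z**2.
  reduce S modulo (f_1, f_2, h_3):
  remainder 3/2*y**2*z**2 - 7/2*x*z**2 - 4/3*y*z**2 - 1/6*x**2 + 2/3*y*z + 7/3*z**2 - 7/12*z ≠ 0; add h_4 = 3/2*y**2*z**2 - 7/2*x*z**2 - 4/3*y*z**2 - 1/6*x**2 + 2/3*y*z + 7/3*z**2 - 7/12*z to the basis.

The other S-polynomials (S(f_2,h_3), S(f_1,h_4), S(f_2,h_4), S(h_3,h_4)) all reduce to 0 modulo the current basis, so we have a Gröbner basis.
Inter-reduce: drop elements whose leading term is divisible by another's, tail-reduce, and make monic.
Reduced Gröbner basis: {y**2*z**2 - 7/3*x*z**2 - 8/9*y*z**2 - 1/9*x**2 + 4/9*y*z + 14/9*z**2 - 7/18*z, x**3 - 3/2*y**2*z - 2/3*x**2 + 7/2*x*z + 4/3*y*z - 7/3*z, x**2*z - 1/2*y*z, x*y*z - 1/3*x**2 + 2/3*y*z - 7/6*z}.
Label its elements g_1 = y**2*z**2 - 7/3*x*z**2 - 8/9*y*z**2 - 1/9*x**2 + 4/9*y*z + 14/9*z**2 - 7/18*z, g_2 = x**3 - 3/2*y**2*z - 2/3*x**2 + 7/2*x*z + 4/3*y*z - 7/3*z, g_3 = x**2*z - 1/2*y*z, g_4 = x*y*z - 1/3*x**2 + 2/3*y*z - 7/6*z.

Reduce p = 2*y - 7*z modulo G:
  leading term y: no divisor's leading term divides it; move 2*y to the remainder.
  leading term z: no divisor's leading term divides it; move -7*z to the remainder.
  normal form = 2*y - 7*z.
The normal form is nonzero, so p ∉ I. Since p minus its normal form lies in I, I + (p) = I + (r) where r = 2*y - 7*z; decide whether this ideal is the whole ring.
Run Buchberger on G together with r (pairs among the g_i already reduce to 0 since G is a Gröbner basis):
g_1 = y**2*z**2 - 7/3*x*z**2 - 8/9*y*z**2 - 1/9*x**2 + 4/9*y*z + 14/9*z**2 - 7/18*z, LT = y**2*z**2.
g_2 = x**3 - 3/2*y**2*z - 2/3*x**2 + 7/2*x*z + 4/3*y*z - 7/3*z, LT = x**3.
g_3 = x**2*z - 1/2*y*z, LT = x**2*z.
g_4 = x*y*z - 1/3*x**2 + 2/3*y*z - 7/6*z, LT = x*y*z.
r = 2*y - 7*z, LT = y.

S(g_1,r): lcm = y**2*z**2. S = 7/2*y*z**3 - 7/3*x*z**2 - 8/9*y*z**2 - 1/9*x**2 + 4/9*y*z + 14/9*z**2 - 7/18*z.
  reduce S modulo (g_1, g_2, g_3, g_4, r):
  remainder 49/4*z**4 - 7/3*x*z**2 - 28/9*z**3 - 1/9*x**2 + 28/9*z**2 - 7/18*z ≠ 0; add m_6 = 49/4*z**4 - 7/3*x*z**2 - 28/9*z**3 - 1/9*x**2 + 28/9*z**2 - 7/18*z to the basis.

S(g_4,r): lcm = x*y*z. S = 7/2*x*z**2 - 1/3*x**2 + 2/3*y*z - 7/6*z.
  reduce S modulo (g_1, g_2, g_3, g_4, r, m_6):
  remainder 7/2*x*z**2 - 1/3*x**2 + 7/3*z**2 - 7/6*z ≠ 0; add m_7 = 7/2*x*z**2 - 1/3*x**2 + 7/3*z**2 - 7/6*z to the basis.

The other S-polynomials (S(g_1,g_2), S(g_1,g_3), S(g_1,g_4), S(g_2,g_3), S(g_2,g_4), S(g_2,r), S(g_3,g_4), S(g_3,r), S(g_1,m_6), S(g_2,m_6), S(g_3,m_6), S(g_4,m_6), S(r,m_6), S(g_1,m_7), S(g_2,m_7), S(g_3,m_7), S(g_4,m_7), S(r,m_7), S(m_6,m_7)) all reduce to 0 modulo the current basis, so we have a Gröbner basis.
Inter-reduce: drop elements whose leading term is divisible by another's, tail-reduce, and make monic.
Reduced Gröbner basis: {z**4 - 16/63*z**3 - 4/147*x**2 + 8/21*z**2 - 2/21*z, x**3 - 147/8*z**3 - 2/3*x**2 + 7/2*x*z + 14/3*z**2 - 7/3*z, x**2*z - 7/4*z**2, x*z**2 - 2/21*x**2 + 2/3*z**2 - 1/3*z, y - 7/2*z}.
The reduced Gröbner basis of I + (p) is {z**4 - 16/63*z**3 - 4/147*x**2 + 8/21*z**2 - 2/21*z, x**3 - 147/8*z**3 - 2/3*x**2 + 7/2*x*z + 14/3*z**2 - 7/3*z, x**2*z - 7/4*z**2, x*z**2 - 2/21*x**2 + 2/3*z**2 - 1/3*z, y - 7/2*z} ≠ {1}, a proper ideal, so the enlarged system stays consistent: p is independent of I, with normal form 2*y - 7*z.

2*y - 7*z is independent of I; its normal form modulo I is 2*y - 7*z.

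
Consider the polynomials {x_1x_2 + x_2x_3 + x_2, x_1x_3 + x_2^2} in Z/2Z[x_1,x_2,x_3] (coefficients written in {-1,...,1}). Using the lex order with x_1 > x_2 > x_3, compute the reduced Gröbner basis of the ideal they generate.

Buchberger's algorithm terminates because the ascending chain of leading-term ideals stabilizes.

f_1 = x_1x_2 + x_2x_3 + x_2, LT = x_1x_2.
f_2 = x_1x_3 + x_2^2, LT = x_1x_3.

S(f_1,f_2): lcm = x_1x_2x_3. S = x_2^3 + x_2x_3^2 + x_2x_3.
  reduce S modulo (f_1, f_2):
  remainder x_2^3 + x_2x_3^2 + x_2x_3 ≠ 0; add g_3 = x_2^3 + x_2x_3^2 + x_2x_3 to the basis.

The other S-polynomials (S(f_1,g_3), S(f_2,g_3)) all reduce to 0 modulo the current basis, so we have a Gröbner basis.

G = {x_1x_2 + x_2x_3 + x_2, x_1x_3 + x_2^2, x_2^3 + x_2x_3^2 + x_2x_3}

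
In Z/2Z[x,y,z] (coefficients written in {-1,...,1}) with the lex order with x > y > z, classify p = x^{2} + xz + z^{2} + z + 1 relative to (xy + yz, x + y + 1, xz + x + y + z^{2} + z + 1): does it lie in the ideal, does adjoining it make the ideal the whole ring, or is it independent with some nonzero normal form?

x^{2} + xz + z^{2} + z + 1 is independent of I; its normal form modulo I is y.

First compute the reduced Gröbner basis of I by Buchberger's algorithm.
f_1 = xy + yz, LT = xy.
f_2 = x + y + 1, LT = x.
f_3 = xz + x + y + z^{2} + z + 1, LT = xz.

S(f_1,f_2): lcm = xy. S = y^{2} + yz + y.
  leading term y^{2}: no divisor's leading term divides it; move y^{2} to the remainder.
  leading term yz: no divisor's leading term divides it; move yz to the remainder.
  leading term y: no divisor's leading term divides it; move y to the remainder.
  remainder y^{2} + yz + y ≠ 0; add h_4 = y^{2} + yz + y to the basis.

S(f_1,f_3): lcm = xyz. S = xy + y^{2} + yz + y.
  leading term xy: subtract (1)·f_1 from xy + y^{2} + yz + y → y^{2} + y
  leading term y^{2}: subtract (1)·h_4 from y^{2} + y → yz
  leading term yz: no divisor's leading term divides it; move yz to the remainder.
  remainder yz ≠ 0; add h_5 = yz to the basis.

S(f_2,f_3): lcm = xz. S = x + yz + y + z^{2} + 1.
  leading term x: subtract (1)·f_2 from x + yz + y + z^{2} + 1 → yz + z^{2}
  leading term yz: subtract (1)·h_5 from yz + z^{2} → z^{2}
  leading term z^{2}: no divisor's leading term divides it; move z^{2} to the remainder.
  remainder z^{2} ≠ 0; add h_6 = z^{2} to the basis.

The other S-polynomials (S(f_1,h_4), S(f_2,h_4), S(f_3,h_4), S(f_1,h_5), S(f_2,h_5), S(f_3,h_5), S(h_4,h_5), S(f_1,h_6), S(f_2,h_6), S(f_3,h_6), S(h_4,h_6), S(h_5,h_6)) all reduce to 0 modulo the current basis, so we have a Gröbner basis.
Inter-reduce: drop elements whose leading term is divisible by another's, tail-reduce, and make monic.
Reduced Gröbner basis: {x + y + 1, y^{2} + y, yz, z^{2}}.
Label its elements g_1 = x + y + 1, g_2 = y^{2} + y, g_3 = yz, g_4 = z^{2}.

Reduce p = x^{2} + xz + z^{2} + z + 1 modulo G:
  leading term x^{2}: subtract (x)·g_1 from x^{2} + xz + z^{2} + z + 1 → xy + xz + x + z^{2} + z + 1
  leading term xy: subtract (y)·g_1 from xy + xz + x + z^{2} + z + 1 → xz + x + y^{2} + y + z^{2} + z + 1
  leading term xz: subtract (z)·g_1 from xz + x + y^{2} + y + z^{2} + z + 1 → x + y^{2} + yz + y + z^{2} + 1
  leading term x: subtract (1)·g_1 from x + y^{2} + yz + y + z^{2} + 1 → y^{2} + yz + z^{2}
  leading term y^{2}: subtract (1)·g_2 from y^{2} + yz + z^{2} → yz + y + z^{2}
  leading term yz: subtract (1)·g_3 from yz + y + z^{2} → y + z^{2}
  leading term y: no divisor's leading term divides it; move y to the remainder.
  leading term z^{2}: subtract (1)·g_4 from z^{2} → 0
  normal form = y.
The normal form is nonzero, so p ∉ I. Since p minus its normal form lies in I, I + (p) = I + (r) where r = y; decide whether this ideal is the whole ring.
Run Buchberger on G together with r (pairs among the g_i already reduce to 0 since G is a Gröbner basis):
g_1 = x + y + 1, LT = x.
g_2 = y^{2} + y, LT = y^{2}.
g_3 = yz, LT = yz.
g_4 = z^{2}, LT = z^{2}.
r = y, LT = y.

The S-polynomials (S(g_1,g_2), S(g_1,g_3), S(g_1,g_4), S(g_1,r), S(g_2,g_3), S(g_2,g_4), S(g_2,r), S(g_3,g_4), S(g_3,r), S(g_4,r)) all reduce to 0 modulo the current basis, so we have a Gröbner basis.
Inter-reduce: drop elements whose leading term is divisible by another's, tail-reduce, and make monic.
Reduced Gröbner basis: {x + 1, y, z^{2}}.
The reduced Gröbner basis of I + (p) is {x + 1, y, z^{2}} ≠ {1}, a proper ideal, so the enlarged system stays consistent: p is independent of I, with normal form y.

The remainder on division by a Gröbner basis is unique — it is the normal form.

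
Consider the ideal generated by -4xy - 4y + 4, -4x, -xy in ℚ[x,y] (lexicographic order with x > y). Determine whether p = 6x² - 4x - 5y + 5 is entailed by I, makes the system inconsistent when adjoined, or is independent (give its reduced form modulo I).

First compute the reduced Gröbner basis of I by Buchberger's algorithm.
f_1 = -4xy - 4y + 4, LT = xy.
f_2 = -4x, LT = x.
f_3 = -xy, LT = xy.

S(f_1,f_2): lcm = xy. S = y - 1.
  leading term y: no divisor's leading term divides it; move y to the remainder.
  leading term 1: no divisor's leading term divides it; move -1 to the remainder.
  remainder y - 1 ≠ 0; add h_4 = y - 1 to the basis.

S(f_1,f_3): lcm = xy. S = y - 1.
  leading term y: subtract (1)·h_4 from y - 1 → 0
  remainder 0.

S(f_2,f_3): lcm = xy. S = 0.
  remainder 0.

S(f_1,h_4): lcm = xy. S = x + y - 1.
  leading term x: subtract (-¼)·f_2 from x + y - 1 → y - 1
  leading term y: subtract (1)·h_4 from y - 1 → 0
  remainder 0.

S(f_2,h_4): leading monomials are coprime, so the S-polynomial reduces to 0 (Buchberger's first criterion).
S(f_3,h_4): lcm = xy. S = x.
  leading term x: subtract (-¼)·f_2 from x → 0
  remainder 0.

Every S-polynomial of the final basis reduces to 0, so we have a Gröbner basis.
Inter-reduce: drop elements whose leading term is divisible by another's, tail-reduce, and make monic.
Reduced Gröbner basis: {x, y - 1}.
Label its elements g_1 = x, g_2 = y - 1.

Reduce p = 6x² - 4x - 5y + 5 modulo G:
  leading term x²: subtract (6x)·g_1 from 6x² - 4x - 5y + 5 → -4x - 5y + 5
  leading term x: subtract (-4)·g_1 from -4x - 5y + 5 → -5y + 5
  leading term y: subtract (-5)·g_2 from -5y + 5 → 0
  normal form = 0.
Since the normal form is 0, p ∈ I.

6x² - 4x - 5y + 5 lies in I (it reduces to 0).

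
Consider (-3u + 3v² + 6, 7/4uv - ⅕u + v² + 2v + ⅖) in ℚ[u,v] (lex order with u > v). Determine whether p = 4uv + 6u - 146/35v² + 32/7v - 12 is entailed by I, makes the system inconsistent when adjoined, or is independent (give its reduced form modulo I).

First compute the reduced Gröbner basis of I by Buchberger's algorithm.
f_1 = -3u + 3v² + 6, LT = u.
f_2 = 7/4uv - ⅕u + v² + 2v + ⅖, LT = uv.

S(f_1,f_2): lcm = uv. S = 4/35u - v³ - 4/7v² - 22/7v - 8/35.
  reduce S modulo (f_1, f_2):
  remainder -v³ - 16/35v² - 22/7v ≠ 0; add h_3 = -v³ - 16/35v² - 22/7v to the basis.

The other S-polynomials (S(f_1,h_3), S(f_2,h_3)) all reduce to 0 modulo the current basis, so we have a Gröbner basis.
Inter-reduce: drop elements whose leading term is divisible by another's, tail-reduce, and make monic.
Reduced Gröbner basis: {u - v² - 2, v³ + 16/35v² + 22/7v}.
Label its elements g_1 = u - v² - 2, g_2 = v³ + 16/35v² + 22/7v.

Reduce p = 4uv + 6u - 146/35v² + 32/7v - 12 modulo G:
  leading term uv: subtract (4v)·g_1 from 4uv + 6u - 146/35v² + 32/7v - 12 → 6u + 4v³ - 146/35v² + 88/7v - 12
  leading term u: subtract (6)·g_1 from 6u + 4v³ - 146/35v² + 88/7v - 12 → 4v³ + 64/35v² + 88/7v
  leading term v³: subtract (4)·g_2 from 4v³ + 64/35v² + 88/7v → 0
  normal form = 0.
Since the normal form is 0, p ∈ I.

Ideal membership is decidable via reduction modulo a Gröbner basis.

4uv + 6u - 146/35v² + 32/7v - 12 lies in I (it reduces to 0).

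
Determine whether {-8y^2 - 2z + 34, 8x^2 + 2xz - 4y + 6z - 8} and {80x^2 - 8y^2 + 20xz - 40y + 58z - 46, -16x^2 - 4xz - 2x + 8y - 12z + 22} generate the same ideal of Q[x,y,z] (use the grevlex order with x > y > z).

No, the ideals differ.

For a fixed monomial order, each ideal has a unique reduced Gröbner basis; comparing bases decides equality.
Buchberger on the first generating set:
f_1 = -8y^2 - 2z + 34, LT = y^2.
f_2 = 8x^2 + 2xz - 4y + 6z - 8, LT = x^2.

The S-polynomials (S(f_1,f_2)) all reduce to 0 modulo the current basis, so we have a Gröbner basis.
Inter-reduce: drop elements whose leading term is divisible by another's, tail-reduce, and make monic.
Reduced Gröbner basis: {x^2 + 1/4xz - 1/2y + 3/4z - 1, y^2 + 1/4z - 17/4}.

Buchberger on the second generating set:
h_1 = 80x^2 - 8y^2 + 20xz - 40y + 58z - 46, LT = x^2.
h_2 = -16x^2 - 4xz - 2x + 8y - 12z + 22, LT = x^2.

S(h_1,h_2): lcm = x^2. S = -1/10y^2 - 1/8x - 1/40z + 4/5.
  leading term y^2: no divisor's leading term divides it; move -1/10y^2 to the remainder.
  leading term x: no divisor's leading term divides it; move -1/8x to the remainder.
  leading term z: no divisor's leading term divides it; move -1/40z to the remainder.
  leading term 1: no divisor's leading term divides it; move 4/5 to the remainder.
  remainder -1/10y^2 - 1/8x - 1/40z + 4/5 ≠ 0; add k_3 = -1/10y^2 - 1/8x - 1/40z + 4/5 to the basis.

The other S-polynomials (S(h_1,k_3), S(h_2,k_3)) all reduce to 0 modulo the current basis, so we have a Gröbner basis.
Inter-reduce: drop elements whose leading term is divisible by another's, tail-reduce, and make monic.
Reduced Gröbner basis: {x^2 + 1/4xz + 1/8x - 1/2y + 3/4z - 11/8, y^2 + 5/4x + 1/4z - 8}.

These differ, so the ideals are not equal.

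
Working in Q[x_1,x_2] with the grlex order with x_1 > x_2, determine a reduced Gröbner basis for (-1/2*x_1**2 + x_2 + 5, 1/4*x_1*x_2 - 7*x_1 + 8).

The reduced Gröbner basis is the canonical form of the ideal for this ordering.

f_1 = -1/2*x_1**2 + x_2 + 5, LT = x_1**2.
f_2 = 1/4*x_1*x_2 - 7*x_1 + 8, LT = x_1*x_2.

S(f_1,f_2): lcm = x_1**2*x_2. S = 28*x_1**2 - 2*x_2**2 - 32*x_1 - 10*x_2.
  leading term x_1**2: subtract (-56)·f_1 from 28*x_1**2 - 2*x_2**2 - 32*x_1 - 10*x_2 → -2*x_2**2 - 32*x_1 + 46*x_2 + 280
  leading term x_2**2: no divisor's leading term divides it; move -2*x_2**2 to the remainder.
  leading term x_1: no divisor's leading term divides it; move -32*x_1 to the remainder.
  leading term x_2: no divisor's leading term divides it; move 46*x_2 to the remainder.
  leading term 1: no divisor's leading term divides it; move 280 to the remainder.
  remainder -2*x_2**2 - 32*x_1 + 46*x_2 + 280 ≠ 0; add g_3 = -2*x_2**2 - 32*x_1 + 46*x_2 + 280 to the basis.

S(f_1,g_3): leading monomials are coprime, so the S-polynomial reduces to 0 (Buchberger's first criterion).
S(f_2,g_3): lcm = x_1*x_2**2. S = -16*x_1**2 - 5*x_1*x_2 + 140*x_1 + 32*x_2.
  leading term x_1**2: subtract (32)·f_1 from -16*x_1**2 - 5*x_1*x_2 + 140*x_1 + 32*x_2 → -5*x_1*x_2 + 140*x_1 - 160
  leading term x_1*x_2: subtract (-20)·f_2 from -5*x_1*x_2 + 140*x_1 - 160 → 0
  remainder 0.

Every S-polynomial of the final basis reduces to 0, so we have a Gröbner basis.

G = {x_1**2 - 2*x_2 - 10, x_1*x_2 - 28*x_1 + 32, x_2**2 + 16*x_1 - 23*x_2 - 140}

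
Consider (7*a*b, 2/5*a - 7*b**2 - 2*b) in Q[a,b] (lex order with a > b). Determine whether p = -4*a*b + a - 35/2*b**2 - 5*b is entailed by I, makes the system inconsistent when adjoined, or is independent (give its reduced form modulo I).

First compute the reduced Gröbner basis of I by Buchberger's algorithm.
f_1 = 7*a*b, LT = a*b.
f_2 = 2/5*a - 7*b**2 - 2*b, LT = a.

S(f_1,f_2): lcm = a*b. S = 35/2*b**3 + 5*b**2.
  reduce S modulo (f_1, f_2):
  remainder 35/2*b**3 + 5*b**2 ≠ 0; add h_3 = 35/2*b**3 + 5*b**2 to the basis.

The other S-polynomials (S(f_1,h_3), S(f_2,h_3)) all reduce to 0 modulo the current basis, so we have a Gröbner basis.
Inter-reduce: drop elements whose leading term is divisible by another's, tail-reduce, and make monic.
Reduced Gröbner basis: {a - 35/2*b**2 - 5*b, b**3 + 2/7*b**2}.
Label its elements g_1 = a - 35/2*b**2 - 5*b, g_2 = b**3 + 2/7*b**2.

Reduce p = -4*a*b + a - 35/2*b**2 - 5*b modulo G:
  leading term a*b: subtract (-4*b)·g_1 from -4*a*b + a - 35/2*b**2 - 5*b → a - 70*b**3 - 75/2*b**2 - 5*b
  leading term a: subtract (1)·g_1 from a - 70*b**3 - 75/2*b**2 - 5*b → -70*b**3 - 20*b**2
  leading term b**3: subtract (-70)·g_2 from -70*b**3 - 20*b**2 → 0
  normal form = 0.
Since the normal form is 0, p ∈ I.

-4*a*b + a - 35/2*b**2 - 5*b lies in I (it reduces to 0).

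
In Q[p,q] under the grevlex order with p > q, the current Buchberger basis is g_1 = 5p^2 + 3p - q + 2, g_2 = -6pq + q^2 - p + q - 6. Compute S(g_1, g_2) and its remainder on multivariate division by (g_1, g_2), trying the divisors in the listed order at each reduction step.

S(g_1, g_2) = 1/6pq^2 - 1/6p^2 + 23/30pq - 1/5q^2 - p + 2/5q; remainder on division = 1/36q^3 - 53/1080q^2 - 221/216p + 349/1080q - 121/180.

lcm(LM(g_1), LM(g_2)) = p^2q.
S = (lcm/LT(g_1))·g_1 − (lcm/LT(g_2))·g_2 = 1/6pq^2 - 1/6p^2 + 23/30pq - 1/5q^2 - p + 2/5q.
Reduce S modulo (g_1, g_2) in that order:
  leading term pq^2: subtract (-1/36q)·g_2 from 1/6pq^2 - 1/6p^2 + 23/30pq - 1/5q^2 - p + 2/5q → 1/36q^3 - 1/6p^2 + 133/180pq - 31/180q^2 - p + 7/30q
  leading term q^3: no divisor's leading term divides it; move 1/36q^3 to the remainder.
  leading term p^2: subtract (-1/30)·g_1 from -1/6p^2 + 133/180pq - 31/180q^2 - p + 7/30q → 133/180pq - 31/180q^2 - 9/10p + 1/5q + 1/15
  leading term pq: subtract (-133/1080)·g_2 from 133/180pq - 31/180q^2 - 9/10p + 1/5q + 1/15 → -53/1080q^2 - 221/216p + 349/1080q - 121/180
  leading term q^2: no divisor's leading term divides it; move -53/1080q^2 to the remainder.
  leading term p: no divisor's leading term divides it; move -221/216p to the remainder.
  leading term q: no divisor's leading term divides it; move 349/1080q to the remainder.
  leading term 1: no divisor's leading term divides it; move -121/180 to the remainder.
The remainder 1/36q^3 - 53/1080q^2 - 221/216p + 349/1080q - 121/180 is nonzero, so it would be added as the next basis element.
This is the inner loop of Buchberger's algorithm — each nonzero remainder becomes a new basis element.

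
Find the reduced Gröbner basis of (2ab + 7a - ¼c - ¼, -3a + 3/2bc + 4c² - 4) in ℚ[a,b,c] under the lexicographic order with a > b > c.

Buchberger's algorithm terminates because the ascending chain of leading-term ideals stabilizes.

f_1 = 2ab + 7a - ¼c - ¼, LT = ab.
f_2 = -3a + 3/2bc + 4c² - 4, LT = a.

S(f_1,f_2): lcm = ab. S = 7/2a + ½b²c + 4/3bc² - 4/3b - ⅛c - ⅛.
  leading term a: subtract (-7/6)·f_2 from 7/2a + ½b²c + 4/3bc² - 4/3b - ⅛c - ⅛ → ½b²c + 4/3bc² + 7/4bc - 4/3b + 14/3c² - ⅛c - 115/24
  leading term b²c: no divisor's leading term divides it; move ½b²c to the remainder.
  leading term bc²: no divisor's leading term divides it; move 4/3bc² to the remainder.
  leading term bc: no divisor's leading term divides it; move 7/4bc to the remainder.
  leading term b: no divisor's leading term divides it; move -4/3b to the remainder.
  leading term c²: no divisor's leading term divides it; move 14/3c² to the remainder.
  leading term c: no divisor's leading term divides it; move -⅛c to the remainder.
  leading term 1: no divisor's leading term divides it; move -115/24 to the remainder.
  remainder ½b²c + 4/3bc² + 7/4bc - 4/3b + 14/3c² - ⅛c - 115/24 ≠ 0; add g_3 = ½b²c + 4/3bc² + 7/4bc - 4/3b + 14/3c² - ⅛c - 115/24 to the basis.

S(f_1,g_3): lcm = ab²c. S = -8/3abc² + 8/3ab - 28/3ac² + ¼ac + 115/12a - ⅛bc² - ⅛bc.
  leading term abc²: subtract (-4/3c²)·f_1 from -8/3abc² + 8/3ab - 28/3ac² + ¼ac + 115/12a - ⅛bc² - ⅛bc → 8/3ab + ¼ac + 115/12a - ⅛bc² - ⅛bc - ⅓c³ - ⅓c²
  leading term ab: subtract (4/3)·f_1 from 8/3ab + ¼ac + 115/12a - ⅛bc² - ⅛bc - ⅓c³ - ⅓c² → ¼ac + ¼a - ⅛bc² - ⅛bc - ⅓c³ - ⅓c² + ⅓c + ⅓
  leading term ac: subtract (-1/12c)·f_2 from ¼ac + ¼a - ⅛bc² - ⅛bc - ⅓c³ - ⅓c² + ⅓c + ⅓ → ¼a - ⅛bc - ⅓c² + ⅓
  leading term a: subtract (-1/12)·f_2 from ¼a - ⅛bc - ⅓c² + ⅓ → 0
  remainder 0.

S(f_2,g_3): leading monomials are coprime, so the S-polynomial reduces to 0 (Buchberger's first criterion).
Every S-polynomial of the final basis reduces to 0, so we have a Gröbner basis.
Inter-reduce: drop elements whose leading term is divisible by another's, tail-reduce, and make monic.

G = {a - ½bc - 4/3c² + 4/3, b²c + 8/3bc² + 7/2bc - 8/3b + 28/3c² - ¼c - 115/12}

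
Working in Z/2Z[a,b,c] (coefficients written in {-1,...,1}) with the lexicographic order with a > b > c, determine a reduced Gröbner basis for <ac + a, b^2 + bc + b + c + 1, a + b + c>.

f_1 = ac + a, LT = ac.
f_2 = b^2 + bc + b + c + 1, LT = b^2.
f_3 = a + b + c, LT = a.

S(f_1,f_2): leading monomials are coprime, so the S-polynomial reduces to 0 (Buchberger's first criterion).
S(f_1,f_3): lcm = ac. S = a + bc + c^2.
  leading term a: subtract (1)·f_3 from a + bc + c^2 → bc + b + c^2 + c
  leading term bc: no divisor's leading term divides it; move bc to the remainder.
  leading term b: no divisor's leading term divides it; move b to the remainder.
  leading term c^2: no divisor's leading term divides it; move c^2 to the remainder.
  leading term c: no divisor's leading term divides it; move c to the remainder.
  remainder bc + b + c^2 + c ≠ 0; add g_4 = bc + b + c^2 + c to the basis.

S(f_2,f_3): leading monomials are coprime, so the S-polynomial reduces to 0 (Buchberger's first criterion).
S(f_1,g_4): lcm = abc. S = ac^2 + ac.
  leading term ac^2: subtract (c)·f_1 from ac^2 + ac → 0
  remainder 0.

S(f_2,g_4): lcm = b^2c. S = b^2 + c^2 + c.
  leading term b^2: subtract (1)·f_2 from b^2 + c^2 + c → bc + b + c^2 + 1
  leading term bc: subtract (1)·g_4 from bc + b + c^2 + 1 → c + 1
  leading term c: no divisor's leading term divides it; move c to the remainder.
  leading term 1: no divisor's leading term divides it; move 1 to the remainder.
  remainder c + 1 ≠ 0; add g_5 = c + 1 to the basis.

S(f_3,g_4): leading monomials are coprime, so the S-polynomial reduces to 0 (Buchberger's first criterion).
S(f_1,g_5): lcm = ac. S = 0.
  remainder 0.

S(f_2,g_5): leading monomials are coprime, so the S-polynomial reduces to 0 (Buchberger's first criterion).
S(f_3,g_5): leading monomials are coprime, so the S-polynomial reduces to 0 (Buchberger's first criterion).
S(g_4,g_5): lcm = bc. S = c^2 + c.
  leading term c^2: subtract (c)·g_5 from c^2 + c → 0
  remainder 0.

Every S-polynomial of the final basis reduces to 0, so we have a Gröbner basis.
Inter-reduce: drop elements whose leading term is divisible by another's, tail-reduce, and make monic.

G = {a + b + 1, b^2, c + 1}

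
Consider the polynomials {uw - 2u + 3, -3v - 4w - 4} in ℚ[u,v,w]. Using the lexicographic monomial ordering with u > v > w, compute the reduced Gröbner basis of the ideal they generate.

G = {uw - 2u + 3, v + 4/3w + 4/3}

Buchberger's algorithm terminates because the ascending chain of leading-term ideals stabilizes.

f_1 = uw - 2u + 3, LT = uw.
f_2 = -3v - 4w - 4, LT = v.

The S-polynomials (S(f_1,f_2)) all reduce to 0 modulo the current basis, so we have a Gröbner basis.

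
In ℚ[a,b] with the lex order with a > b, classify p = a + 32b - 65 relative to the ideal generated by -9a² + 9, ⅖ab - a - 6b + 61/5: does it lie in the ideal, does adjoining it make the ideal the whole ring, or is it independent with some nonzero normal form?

a + 32b - 65 lies in I (it reduces to 0).

First compute the reduced Gröbner basis of I by Buchberger's algorithm.
f_1 = -9a² + 9, LT = a².
f_2 = ⅖ab - a - 6b + 61/5, LT = ab.

S(f_1,f_2): lcm = a²b. S = 5/2a² + 15ab - 61/2a - b.
  reduce S modulo (f_1, f_2):
  remainder 7a + 224b - 455 ≠ 0; add h_3 = 7a + 224b - 455 to the basis.

S(f_2,h_3): lcm = ab. S = -5/2a - 32b² + 50b + 61/2.
  reduce S modulo (f_1, f_2, h_3):
  remainder -32b² + 130b - 132 ≠ 0; add h_4 = -32b² + 130b - 132 to the basis.

The other S-polynomials (S(f_1,h_3), S(f_1,h_4), S(f_2,h_4), S(h_3,h_4)) all reduce to 0 modulo the current basis, so we have a Gröbner basis.
Inter-reduce: drop elements whose leading term is divisible by another's, tail-reduce, and make monic.
Reduced Gröbner basis: {a + 32b - 65, b² - 65/16b + 33/8}.
Label its elements g_1 = a + 32b - 65, g_2 = b² - 65/16b + 33/8.

Reduce p = a + 32b - 65 modulo G:
  leading term a: subtract (1)·g_1 from a + 32b - 65 → 0
  normal form = 0.
Since the normal form is 0, p ∈ I.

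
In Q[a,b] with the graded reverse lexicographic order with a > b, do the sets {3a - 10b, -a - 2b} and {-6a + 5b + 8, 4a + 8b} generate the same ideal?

For a fixed monomial order, each ideal has a unique reduced Gröbner basis; comparing bases decides equality.
Buchberger on the first generating set:
f_1 = 3a - 10b, LT = a.
f_2 = -a - 2b, LT = a.

S(f_1,f_2): lcm = a. S = -16/3b.
  leading term b: no divisor's leading term divides it; move -16/3b to the remainder.
  remainder -16/3b ≠ 0; add g_3 = -16/3b to the basis.

S(f_1,g_3): leading monomials are coprime, so the S-polynomial reduces to 0 (Buchberger's first criterion).
S(f_2,g_3): leading monomials are coprime, so the S-polynomial reduces to 0 (Buchberger's first criterion).
Every S-polynomial of the final basis reduces to 0, so we have a Gröbner basis.
Inter-reduce: drop elements whose leading term is divisible by another's, tail-reduce, and make monic.
Reduced Gröbner basis: {a, b}.

Buchberger on the second generating set:
h_1 = -6a + 5b + 8, LT = a.
h_2 = 4a + 8b, LT = a.

S(h_1,h_2): lcm = a. S = -17/6b - 4/3.
  leading term b: no divisor's leading term divides it; move -17/6b to the remainder.
  leading term 1: no divisor's leading term divides it; move -4/3 to the remainder.
  remainder -17/6b - 4/3 ≠ 0; add k_3 = -17/6b - 4/3 to the basis.

S(h_1,k_3): leading monomials are coprime, so the S-polynomial reduces to 0 (Buchberger's first criterion).
S(h_2,k_3): leading monomials are coprime, so the S-polynomial reduces to 0 (Buchberger's first criterion).
Every S-polynomial of the final basis reduces to 0, so we have a Gröbner basis.
Inter-reduce: drop elements whose leading term is divisible by another's, tail-reduce, and make monic.
Reduced Gröbner basis: {a - 16/17, b + 8/17}.

These differ, so the ideals are not equal.

No, the ideals differ.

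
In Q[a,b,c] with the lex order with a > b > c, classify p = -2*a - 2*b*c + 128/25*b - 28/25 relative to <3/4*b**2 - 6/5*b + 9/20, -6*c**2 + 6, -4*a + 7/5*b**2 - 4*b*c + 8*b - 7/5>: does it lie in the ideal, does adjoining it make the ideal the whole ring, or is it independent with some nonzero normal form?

-2*a - 2*b*c + 128/25*b - 28/25 lies in I (it reduces to 0).

First compute the reduced Gröbner basis of I by Buchberger's algorithm.
f_1 = 3/4*b**2 - 6/5*b + 9/20, LT = b**2.
f_2 = -6*c**2 + 6, LT = c**2.
f_3 = -4*a + 7/5*b**2 - 4*b*c + 8*b - 7/5, LT = a.

The S-polynomials (S(f_1,f_2), S(f_1,f_3), S(f_2,f_3)) all reduce to 0 modulo the current basis, so we have a Gröbner basis.
Inter-reduce: drop elements whose leading term is divisible by another's, tail-reduce, and make monic.
Reduced Gröbner basis: {a + b*c - 64/25*b + 14/25, b**2 - 8/5*b + 3/5, c**2 - 1}.
Label its elements g_1 = a + b*c - 64/25*b + 14/25, g_2 = b**2 - 8/5*b + 3/5, g_3 = c**2 - 1.

Reduce p = -2*a - 2*b*c + 128/25*b - 28/25 modulo G:
  leading term a: subtract (-2)·g_1 from -2*a - 2*b*c + 128/25*b - 28/25 → 0
  normal form = 0.
Since the normal form is 0, p ∈ I.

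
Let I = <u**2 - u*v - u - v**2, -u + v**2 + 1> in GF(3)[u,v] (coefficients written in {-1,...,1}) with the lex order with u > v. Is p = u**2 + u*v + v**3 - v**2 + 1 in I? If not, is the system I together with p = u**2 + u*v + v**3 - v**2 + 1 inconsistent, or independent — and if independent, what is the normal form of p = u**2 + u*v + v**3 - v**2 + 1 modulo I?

Adjoining u**2 + u*v + v**3 - v**2 + 1 makes the ideal the whole ring: the system is inconsistent.

First compute the reduced Gröbner basis of I by Buchberger's algorithm.
f_1 = u**2 - u*v - u - v**2, LT = u**2.
f_2 = -u + v**2 + 1, LT = u.

S(f_1,f_2): lcm = u**2. S = u*v**2 - u*v - v**2.
  leading term u*v**2: subtract (-v**2)·f_2 from u*v**2 - u*v - v**2 → -u*v + v**4
  leading term u*v: subtract (v)·f_2 from -u*v + v**4 → v**4 - v**3 - v
  leading term v**4: no divisor's leading term divides it; move v**4 to the remainder.
  leading term v**3: no divisor's leading term divides it; move -v**3 to the remainder.
  leading term v: no divisor's leading term divides it; move -v to the remainder.
  remainder v**4 - v**3 - v ≠ 0; add h_3 = v**4 - v**3 - v to the basis.

The other S-polynomials (S(f_1,h_3), S(f_2,h_3)) all reduce to 0 modulo the current basis, so we have a Gröbner basis.
Inter-reduce: drop elements whose leading term is divisible by another's, tail-reduce, and make monic.
Reduced Gröbner basis: {u - v**2 - 1, v**4 - v**3 - v}.
Label its elements g_1 = u - v**2 - 1, g_2 = v**4 - v**3 - v.

Reduce p = u**2 + u*v + v**3 - v**2 + 1 modulo G:
  leading term u**2: subtract (u)·g_1 from u**2 + u*v + v**3 - v**2 + 1 → u*v**2 + u*v + u + v**3 - v**2 + 1
  leading term u*v**2: subtract (v**2)·g_1 from u*v**2 + u*v + u + v**3 - v**2 + 1 → u*v + u + v**4 + v**3 + 1
  leading term u*v: subtract (v)·g_1 from u*v + u + v**4 + v**3 + 1 → u + v**4 - v**3 + v + 1
  leading term u: subtract (1)·g_1 from u + v**4 - v**3 + v + 1 → v**4 - v**3 + v**2 + v - 1
  leading term v**4: subtract (1)·g_2 from v**4 - v**3 + v**2 + v - 1 → v**2 - v - 1
  leading term v**2: no divisor's leading term divides it; move v**2 to the remainder.
  leading term v: no divisor's leading term divides it; move -v to the remainder.
  leading term 1: no divisor's leading term divides it; move -1 to the remainder.
  normal form = v**2 - v - 1.
The normal form is nonzero, so p ∉ I. Since p minus its normal form lies in I, I + (p) = I + (r) where r = v**2 - v - 1; decide whether this ideal is the whole ring.
Run Buchberger on G together with r (pairs among the g_i already reduce to 0 since G is a Gröbner basis):
g_1 = u - v**2 - 1, LT = u.
g_2 = v**4 - v**3 - v, LT = v**4.
r = v**2 - v - 1, LT = v**2.

S(g_2,r): lcm = v**4. S = v**2 - v.
  leading term v**2: subtract (1)·r from v**2 - v → 1
  leading term 1: no divisor's leading term divides it; move 1 to the remainder.
  remainder 1 ≠ 0; add m_4 = 1 to the basis.

The other S-polynomials (S(g_1,g_2), S(g_1,r), S(g_1,m_4), S(g_2,m_4), S(r,m_4)) all reduce to 0 modulo the current basis, so we have a Gröbner basis.
Inter-reduce: drop elements whose leading term is divisible by another's, tail-reduce, and make monic.
Reduced Gröbner basis: {1}.
The reduced Gröbner basis of I + (p) is {1}: the ideal is the whole ring, so the enlarged system has no common solution — adjoining p is inconsistent.

Ideal membership is decidable via reduction modulo a Gröbner basis.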